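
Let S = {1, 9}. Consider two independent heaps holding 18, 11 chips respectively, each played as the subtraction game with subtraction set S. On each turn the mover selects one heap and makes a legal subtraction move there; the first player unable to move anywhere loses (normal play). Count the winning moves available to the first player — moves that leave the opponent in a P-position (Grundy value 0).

All heaps use S = {1, 9}:
G(0) = 0
G(1) = mex{0} = 1
G(2) = mex{1} = 0
G(3) = mex{0} = 1
G(4) = mex{1} = 0
G(5) = mex{0} = 1
G(6) = mex{1} = 0
G(7) = mex{0} = 1
G(8) = mex{1} = 0
G(9) = mex{0,0} = 1
G(10) = mex{1,1} = 0
G(11) = mex{0,0} = 1
G(12) = mex{1,1} = 0
G(13) = mex{0,0} = 1
G(14) = mex{1,1} = 0
G(15) = mex{0,0} = 1
G(16) = mex{1,1} = 0
G(17) = mex{0,0} = 1
G(18) = mex{1,1} = 0
Heap A: G(18) = 0.
Heap B: G(11) = 1.
Combined Grundy value = 0 ⊕ 1 = 1.
A winning move leaves total XOR = 0, i.e. changes one component's Grundy value g to g ⊕ X where X is the current total.
Heap A: need g' = 0⊕1 = 1. Options: 18−1→G=1, 18−9→G=1. Hits: 2.
Heap B: need g' = 1⊕1 = 0. Options: 11−1→G=0, 11−9→G=0. Hits: 2.

4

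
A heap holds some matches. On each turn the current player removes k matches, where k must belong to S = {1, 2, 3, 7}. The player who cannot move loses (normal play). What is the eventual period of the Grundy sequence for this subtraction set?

4

n :  0  1  2  3  4  5  6  7  8  9 10 11 12 13 14
G :  0  1  2  3  0  1  2  3  0  1  2  3  0  1  2
G(n+4) = G(n) holds for n = 0,…,6 (a full window of length max(S) = 7), so the sequence is purely periodic with period 4.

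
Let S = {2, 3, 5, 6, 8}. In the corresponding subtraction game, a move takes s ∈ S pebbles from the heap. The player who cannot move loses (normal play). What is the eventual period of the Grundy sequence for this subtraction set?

G(0) = 0
G(1) = mex{} = 0
G(2) = mex{0} = 1
G(3) = mex{0,0} = 1
G(4) = mex{1,0} = 2
G(5) = mex{1,1,0} = 2
G(6) = mex{2,1,0,0} = 3
G(7) = mex{2,2,1,0} = 3
G(8) = mex{3,2,1,1,0} = 4
G(9) = mex{3,3,2,1,0} = 4
G(10) = mex{4,3,2,2,1} = 0
G(11) = mex{4,4,3,2,1} = 0
G(12) = mex{0,4,3,3,2} = 1
G(13) = mex{0,0,4,3,2} = 1
G(14) = mex{1,0,4,4,3} = 2
G(15) = mex{1,1,0,4,3} = 2
G(16) = mex{2,1,0,0,4} = 3
G(17) = mex{2,2,1,0,4} = 3
G(18) = mex{3,2,1,1,0} = 4
G(19) = mex{3,3,2,1,0} = 4
G(20) = mex{4,3,2,2,1} = 0
G(21) = mex{4,4,3,2,1} = 0
G(n+10) = G(n) holds for n = 0,…,7 (a full window of length max(S) = 8), so the sequence is purely periodic with period 10.

10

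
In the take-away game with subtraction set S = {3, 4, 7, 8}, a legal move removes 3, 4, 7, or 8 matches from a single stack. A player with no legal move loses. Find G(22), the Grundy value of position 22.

n :  0  1  2  3  4  5  6  7  8  9 10 11 12 13 14 15 16 17 18 19 20 21 22
G :  0  0  0  1  1  1  2  2  2  3  3  0  0  0  1  1  1  2  2  2  3  3  0

0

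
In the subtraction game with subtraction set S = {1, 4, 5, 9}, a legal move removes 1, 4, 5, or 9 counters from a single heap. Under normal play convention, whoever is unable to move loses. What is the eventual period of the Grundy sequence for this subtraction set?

G(0) = 0
G(1) = mex{0} = 1
G(2) = mex{1} = 0
G(3) = mex{0} = 1
G(4) = mex{1,0} = 2
G(5) = mex{2,1,0} = 3
G(6) = mex{3,0,1} = 2
G(7) = mex{2,1,0} = 3
G(8) = mex{3,2,1} = 0
G(9) = mex{0,3,2,0} = 1
G(10) = mex{1,2,3,1} = 0
G(11) = mex{0,3,2,0} = 1
G(12) = mex{1,0,3,1} = 2
G(13) = mex{2,1,0,2} = 3
G(14) = mex{3,0,1,3} = 2
G(15) = mex{2,1,0,2} = 3
G(16) = mex{3,2,1,3} = 0
G(17) = mex{0,3,2,0} = 1
G(18) = mex{1,2,3,1} = 0
G(n+8) = G(n) holds for n = 0,…,8 (a full window of length max(S) = 9), so the sequence is purely periodic with period 8.

8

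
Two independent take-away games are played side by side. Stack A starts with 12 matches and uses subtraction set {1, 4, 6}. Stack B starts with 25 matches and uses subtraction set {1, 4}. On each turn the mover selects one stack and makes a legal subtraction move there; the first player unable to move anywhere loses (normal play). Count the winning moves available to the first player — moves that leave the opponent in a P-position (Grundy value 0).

Stack A, S = {1, 4, 6}:
n :  0  1  2  3  4  5  6  7  8  9 10 11 12
G :  0  1  0  1  2  0  1  0  1  2  0  1  0
G_A(12) = 0.
Stack B, S = {1, 4}:
n :  0  1  2  3  4  5  6  7  8  9 10 11 12 13 14 15 16 17 18 19 20 21 22 23 24 25
G :  0  1  0  1  2  0  1  0  1  2  0  1  0  1  2  0  1  0  1  2  0  1  0  1  2  0
G_B(25) = 0.
Combined Grundy value = 0 ⊕ 0 = 0.
A winning move leaves total XOR = 0, i.e. changes one component's Grundy value g to g ⊕ X where X is the current total.
Stack A: target g' = 0⊕0 = 0, but every legal move changes the Grundy value (mex property), so 0 moves.
Stack B: target g' = 0⊕0 = 0, but every legal move changes the Grundy value (mex property), so 0 moves.

0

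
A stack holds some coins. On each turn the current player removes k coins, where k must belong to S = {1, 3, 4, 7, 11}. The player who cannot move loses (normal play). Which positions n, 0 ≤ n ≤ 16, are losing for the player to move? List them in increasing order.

0, 2, 8, 10, 16

n :  0  1  2  3  4  5  6  7  8  9 10 11 12 13 14 15 16
G :  0  1  0  1  2  3  2  3  0  1  0  1  2  3  2  3  0
P-positions are exactly the n with G(n) = 0.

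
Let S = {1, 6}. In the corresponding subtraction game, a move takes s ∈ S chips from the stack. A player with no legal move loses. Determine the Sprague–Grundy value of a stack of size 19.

1

n :  0  1  2  3  4  5  6  7  8  9 10 11 12 13 14 15 16 17 18 19
G :  0  1  0  1  0  1  2  0  1  0  1  0  1  2  0  1  0  1  0  1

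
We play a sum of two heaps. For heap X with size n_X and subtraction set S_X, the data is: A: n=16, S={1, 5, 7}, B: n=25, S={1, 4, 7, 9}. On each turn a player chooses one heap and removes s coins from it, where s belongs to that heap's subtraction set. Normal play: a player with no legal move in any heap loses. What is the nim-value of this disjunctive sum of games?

1

Heap A, S = {1, 5, 7}:
n :  0  1  2  3  4  5  6  7  8  9 10 11 12 13 14 15 16
G :  0  1  0  1  0  1  0  1  0  1  0  1  0  1  0  1  0
G_A(16) = 0.
Heap B, S = {1, 4, 7, 9}:
G(0) = 0
G(1) = mex{0} = 1
G(2) = mex{1} = 0
G(3) = mex{0} = 1
G(4) = mex{1,0} = 2
G(5) = mex{2,1} = 0
G(6) = mex{0,0} = 1
G(7) = mex{1,1,0} = 2
G(8) = mex{2,2,1} = 0
G(9) = mex{0,0,0,0} = 1
G(10) = mex{1,1,1,1} = 0
G(11) = mex{0,2,2,0} = 1
G(12) = mex{1,0,0,1} = 2
G(13) = mex{2,1,1,2} = 0
G(14) = mex{0,0,2,0} = 1
G(15) = mex{1,1,0,1} = 2
G(16) = mex{2,2,1,2} = 0
G(17) = mex{0,0,0,0} = 1
G(18) = mex{1,1,1,1} = 0
G(19) = mex{0,2,2,0} = 1
G(20) = mex{1,0,0,1} = 2
G(21) = mex{2,1,1,2} = 0
G(22) = mex{0,0,2,0} = 1
G(23) = mex{1,1,0,1} = 2
G(24) = mex{2,2,1,2} = 0
G(25) = mex{0,0,0,0} = 1
G_B(25) = 1.
Combined Grundy value = 0 ⊕ 1 = 1.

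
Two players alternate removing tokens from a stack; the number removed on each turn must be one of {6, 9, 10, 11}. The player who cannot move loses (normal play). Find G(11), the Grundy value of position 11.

n :  0  1  2  3  4  5  6  7  8  9 10 11
G :  0  0  0  0  0  0  1  1  1  1  1  1

1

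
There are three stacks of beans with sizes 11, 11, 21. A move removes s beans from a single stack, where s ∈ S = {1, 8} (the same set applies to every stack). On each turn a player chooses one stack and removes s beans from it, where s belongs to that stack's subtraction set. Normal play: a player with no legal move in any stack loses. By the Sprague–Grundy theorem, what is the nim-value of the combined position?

All stacks use S = {1, 8}:
G(0) = 0
G(1) = mex{0} = 1
G(2) = mex{1} = 0
G(3) = mex{0} = 1
G(4) = mex{1} = 0
G(5) = mex{0} = 1
G(6) = mex{1} = 0
G(7) = mex{0} = 1
G(8) = mex{1,0} = 2
G(9) = mex{2,1} = 0
G(10) = mex{0,0} = 1
G(11) = mex{1,1} = 0
G(12) = mex{0,0} = 1
G(13) = mex{1,1} = 0
G(14) = mex{0,0} = 1
G(15) = mex{1,1} = 0
G(16) = mex{0,2} = 1
G(17) = mex{1,0} = 2
G(18) = mex{2,1} = 0
G(19) = mex{0,0} = 1
G(20) = mex{1,1} = 0
G(21) = mex{0,0} = 1
Stack A: G(11) = 0.
Stack B: G(11) = 0.
Stack C: G(21) = 1.
Combined Grundy value = 0 ⊕ 0 ⊕ 1 = 1.

1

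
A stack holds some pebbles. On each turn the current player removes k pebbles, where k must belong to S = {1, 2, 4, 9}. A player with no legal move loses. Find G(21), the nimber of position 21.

G(0) = 0
G(1) = mex{0} = 1
G(2) = mex{1,0} = 2
G(3) = mex{2,1} = 0
G(4) = mex{0,2,0} = 1
G(5) = mex{1,0,1} = 2
G(6) = mex{2,1,2} = 0
G(7) = mex{0,2,0} = 1
G(8) = mex{1,0,1} = 2
G(9) = mex{2,1,2,0} = 3
G(10) = mex{3,2,0,1} = 4
G(11) = mex{4,3,1,2} = 0
G(12) = mex{0,4,2,0} = 1
G(13) = mex{1,0,3,1} = 2
G(14) = mex{2,1,4,2} = 0
G(15) = mex{0,2,0,0} = 1
G(16) = mex{1,0,1,1} = 2
G(17) = mex{2,1,2,2} = 0
G(18) = mex{0,2,0,3} = 1
G(19) = mex{1,0,1,4} = 2
G(20) = mex{2,1,2,0} = 3
G(21) = mex{3,2,0,1} = 4

4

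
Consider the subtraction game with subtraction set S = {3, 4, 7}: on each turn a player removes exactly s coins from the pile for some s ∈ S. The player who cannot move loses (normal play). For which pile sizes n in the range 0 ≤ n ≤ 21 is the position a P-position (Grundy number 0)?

0, 1, 2, 10, 11, 12, 20, 21

n :  0  1  2  3  4  5  6  7  8  9 10 11 12 13 14 15 16 17 18 19 20 21
G :  0  0  0  1  1  1  2  2  2  3  0  0  0  1  1  1  2  2  2  3  0  0
P-positions are exactly the n with G(n) = 0.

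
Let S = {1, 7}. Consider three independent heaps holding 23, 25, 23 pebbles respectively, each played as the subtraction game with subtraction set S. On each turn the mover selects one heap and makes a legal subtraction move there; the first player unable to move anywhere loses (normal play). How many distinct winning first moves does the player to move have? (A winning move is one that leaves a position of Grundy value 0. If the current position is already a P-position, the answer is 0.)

All heaps use S = {1, 7}:
n :  0  1  2  3  4  5  6  7  8  9 10 11 12 13 14 15 16 17 18 19 20 21 22 23 24 25
G :  0  1  0  1  0  1  0  1  0  1  0  1  0  1  0  1  0  1  0  1  0  1  0  1  0  1
Heap A: G(23) = 1.
Heap B: G(25) = 1.
Heap C: G(23) = 1.
Combined Grundy value = 1 ⊕ 1 ⊕ 1 = 1.
A winning move leaves total XOR = 0, i.e. changes one component's Grundy value g to g ⊕ X where X is the current total.
Heap A: need g' = 1⊕1 = 0. Options: 23−1→G=0, 23−7→G=0. Hits: 2.
Heap B: need g' = 1⊕1 = 0. Options: 25−1→G=0, 25−7→G=0. Hits: 2.
Heap C: need g' = 1⊕1 = 0. Options: 23−1→G=0, 23−7→G=0. Hits: 2.

6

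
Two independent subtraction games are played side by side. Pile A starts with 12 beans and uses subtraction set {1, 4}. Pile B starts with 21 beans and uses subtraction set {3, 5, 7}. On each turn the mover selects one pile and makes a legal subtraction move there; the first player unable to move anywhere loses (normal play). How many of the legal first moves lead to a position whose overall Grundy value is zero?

Pile A, S = {1, 4}:
G(0) = 0
G(1) = mex{0} = 1
G(2) = mex{1} = 0
G(3) = mex{0} = 1
G(4) = mex{1,0} = 2
G(5) = mex{2,1} = 0
G(6) = mex{0,0} = 1
G(7) = mex{1,1} = 0
G(8) = mex{0,2} = 1
G(9) = mex{1,0} = 2
G(10) = mex{2,1} = 0
G(11) = mex{0,0} = 1
G(12) = mex{1,1} = 0
G_A(12) = 0.
Pile B, S = {3, 5, 7}:
G(0) = 0
G(1) = mex{} = 0
G(2) = mex{} = 0
G(3) = mex{0} = 1
G(4) = mex{0} = 1
G(5) = mex{0,0} = 1
G(6) = mex{1,0} = 2
G(7) = mex{1,0,0} = 2
G(8) = mex{1,1,0} = 2
G(9) = mex{2,1,0} = 3
G(10) = mex{2,1,1} = 0
G(11) = mex{2,2,1} = 0
G(12) = mex{3,2,1} = 0
G(13) = mex{0,2,2} = 1
G(14) = mex{0,3,2} = 1
G(15) = mex{0,0,2} = 1
G(16) = mex{1,0,3} = 2
G(17) = mex{1,0,0} = 2
G(18) = mex{1,1,0} = 2
G(19) = mex{2,1,0} = 3
G(20) = mex{2,1,1} = 0
G(21) = mex{2,2,1} = 0
G_B(21) = 0.
Combined Grundy value = 0 ⊕ 0 = 0.
A winning move leaves total XOR = 0, i.e. changes one component's Grundy value g to g ⊕ X where X is the current total.
Pile A: target g' = 0⊕0 = 0, but every legal move changes the Grundy value (mex property), so 0 moves.
Pile B: target g' = 0⊕0 = 0, but every legal move changes the Grundy value (mex property), so 0 moves.

0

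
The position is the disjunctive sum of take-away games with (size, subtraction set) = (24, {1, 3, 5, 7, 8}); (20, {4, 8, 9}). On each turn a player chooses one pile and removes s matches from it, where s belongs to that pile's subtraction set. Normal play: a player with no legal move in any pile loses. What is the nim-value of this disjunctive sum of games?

2

Pile A, S = {1, 3, 5, 7, 8}:
n :  0  1  2  3  4  5  6  7  8  9 10 11 12 13 14 15 16 17 18 19 20 21 22 23 24
G :  0  1  0  1  0  1  0  1  2  3  2  3  2  3  2  0  1  0  1  0  1  0  1  2  3
G_A(24) = 3.
Pile B, S = {4, 8, 9}:
G(0) = 0
G(1) = mex{} = 0
G(2) = mex{} = 0
G(3) = mex{} = 0
G(4) = mex{0} = 1
G(5) = mex{0} = 1
G(6) = mex{0} = 1
G(7) = mex{0} = 1
G(8) = mex{1,0} = 2
G(9) = mex{1,0,0} = 2
G(10) = mex{1,0,0} = 2
G(11) = mex{1,0,0} = 2
G(12) = mex{2,1,0} = 3
G(13) = mex{2,1,1} = 0
G(14) = mex{2,1,1} = 0
G(15) = mex{2,1,1} = 0
G(16) = mex{3,2,1} = 0
G(17) = mex{0,2,2} = 1
G(18) = mex{0,2,2} = 1
G(19) = mex{0,2,2} = 1
G(20) = mex{0,3,2} = 1
G_B(20) = 1.
Combined Grundy value = 3 ⊕ 1 = 2.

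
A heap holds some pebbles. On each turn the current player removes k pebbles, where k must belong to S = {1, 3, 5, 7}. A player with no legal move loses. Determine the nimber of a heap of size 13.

n :  0  1  2  3  4  5  6  7  8  9 10 11 12 13
G :  0  1  0  1  0  1  0  1  0  1  0  1  0  1

1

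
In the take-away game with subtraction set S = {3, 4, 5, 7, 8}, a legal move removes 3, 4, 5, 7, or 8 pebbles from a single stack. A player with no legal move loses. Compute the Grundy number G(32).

3

G(0) = 0
G(1) = mex{} = 0
G(2) = mex{} = 0
G(3) = mex{0} = 1
G(4) = mex{0,0} = 1
G(5) = mex{0,0,0} = 1
G(6) = mex{1,0,0} = 2
G(7) = mex{1,1,0,0} = 2
G(8) = mex{1,1,1,0,0} = 2
G(9) = mex{2,1,1,0,0} = 3
G(10) = mex{2,2,1,1,0} = 3
G(11) = mex{2,2,2,1,1} = 0
G(12) = mex{3,2,2,1,1} = 0
G(13) = mex{3,3,2,2,1} = 0
G(14) = mex{0,3,3,2,2} = 1
G(15) = mex{0,0,3,2,2} = 1
G(16) = mex{0,0,0,3,2} = 1
G(17) = mex{1,0,0,3,3} = 2
G(18) = mex{1,1,0,0,3} = 2
G(19) = mex{1,1,1,0,0} = 2
G(20) = mex{2,1,1,0,0} = 3
G(21) = mex{2,2,1,1,0} = 3
G(22) = mex{2,2,2,1,1} = 0
G(23) = mex{3,2,2,1,1} = 0
G(24) = mex{3,3,2,2,1} = 0
G(25) = mex{0,3,3,2,2} = 1
G(26) = mex{0,0,3,2,2} = 1
G(27) = mex{0,0,0,3,2} = 1
G(28) = mex{1,0,0,3,3} = 2
G(29) = mex{1,1,0,0,3} = 2
G(30) = mex{1,1,1,0,0} = 2
G(31) = mex{2,1,1,0,0} = 3
G(32) = mex{2,2,1,1,0} = 3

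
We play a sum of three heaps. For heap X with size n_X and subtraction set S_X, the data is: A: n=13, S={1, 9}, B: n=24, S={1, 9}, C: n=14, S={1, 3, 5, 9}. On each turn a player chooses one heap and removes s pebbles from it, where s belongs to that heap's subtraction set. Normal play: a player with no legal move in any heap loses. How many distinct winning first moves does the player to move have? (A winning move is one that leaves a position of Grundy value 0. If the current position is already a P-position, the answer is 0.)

8

Heap A, S = {1, 9}:
G(0) = 0
G(1) = mex{0} = 1
G(2) = mex{1} = 0
G(3) = mex{0} = 1
G(4) = mex{1} = 0
G(5) = mex{0} = 1
G(6) = mex{1} = 0
G(7) = mex{0} = 1
G(8) = mex{1} = 0
G(9) = mex{0,0} = 1
G(10) = mex{1,1} = 0
G(11) = mex{0,0} = 1
G(12) = mex{1,1} = 0
G(13) = mex{0,0} = 1
G_A(13) = 1.
Heap B, S = {1, 9}:
G(0) = 0
G(1) = mex{0} = 1
G(2) = mex{1} = 0
G(3) = mex{0} = 1
G(4) = mex{1} = 0
G(5) = mex{0} = 1
G(6) = mex{1} = 0
G(7) = mex{0} = 1
G(8) = mex{1} = 0
G(9) = mex{0,0} = 1
G(10) = mex{1,1} = 0
G(11) = mex{0,0} = 1
G(12) = mex{1,1} = 0
G(13) = mex{0,0} = 1
G(14) = mex{1,1} = 0
G(15) = mex{0,0} = 1
G(16) = mex{1,1} = 0
G(17) = mex{0,0} = 1
G(18) = mex{1,1} = 0
G(19) = mex{0,0} = 1
G(20) = mex{1,1} = 0
G(21) = mex{0,0} = 1
G(22) = mex{1,1} = 0
G(23) = mex{0,0} = 1
G(24) = mex{1,1} = 0
G_B(24) = 0.
Heap C, S = {1, 3, 5, 9}:
G(0) = 0
G(1) = mex{0} = 1
G(2) = mex{1} = 0
G(3) = mex{0,0} = 1
G(4) = mex{1,1} = 0
G(5) = mex{0,0,0} = 1
G(6) = mex{1,1,1} = 0
G(7) = mex{0,0,0} = 1
G(8) = mex{1,1,1} = 0
G(9) = mex{0,0,0,0} = 1
G(10) = mex{1,1,1,1} = 0
G(11) = mex{0,0,0,0} = 1
G(12) = mex{1,1,1,1} = 0
G(13) = mex{0,0,0,0} = 1
G(14) = mex{1,1,1,1} = 0
G_C(14) = 0.
Combined Grundy value = 1 ⊕ 0 ⊕ 0 = 1.
A winning move leaves total XOR = 0, i.e. changes one component's Grundy value g to g ⊕ X where X is the current total.
Heap A: need g' = 1⊕1 = 0. Options: 13−1→G=0, 13−9→G=0. Hits: 2.
Heap B: need g' = 0⊕1 = 1. Options: 24−1→G=1, 24−9→G=1. Hits: 2.
Heap C: need g' = 0⊕1 = 1. Options: 14−1→G=1, 14−3→G=1, 14−5→G=1, 14−9→G=1. Hits: 4.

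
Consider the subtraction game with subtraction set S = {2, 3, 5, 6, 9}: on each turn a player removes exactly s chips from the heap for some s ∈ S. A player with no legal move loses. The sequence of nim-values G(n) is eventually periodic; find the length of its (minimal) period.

4

n :  0  1  2  3  4  5  6  7  8  9 10 11 12 13 14 15 16 17 18 19 20 21 22 23 24 25 26 27 28
G :  0  0  1  1  2  2  3  3  0  4  1  5  0  4  1  2  0  3  1  2  0  3  1  2  0  3  1  2  0
From n = 14 onward G(n+4) = G(n); since this holds over max(S) = 9 consecutive positions the period is 4 (pre-period 14).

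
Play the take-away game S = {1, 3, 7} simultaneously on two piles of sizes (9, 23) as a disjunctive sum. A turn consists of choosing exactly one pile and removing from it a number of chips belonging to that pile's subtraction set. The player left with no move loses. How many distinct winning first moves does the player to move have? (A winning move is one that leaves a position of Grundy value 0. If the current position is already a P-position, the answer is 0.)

All piles use S = {1, 3, 7}:
G(0) = 0
G(1) = mex{0} = 1
G(2) = mex{1} = 0
G(3) = mex{0,0} = 1
G(4) = mex{1,1} = 0
G(5) = mex{0,0} = 1
G(6) = mex{1,1} = 0
G(7) = mex{0,0,0} = 1
G(8) = mex{1,1,1} = 0
G(9) = mex{0,0,0} = 1
G(10) = mex{1,1,1} = 0
G(11) = mex{0,0,0} = 1
G(12) = mex{1,1,1} = 0
G(13) = mex{0,0,0} = 1
G(14) = mex{1,1,1} = 0
G(15) = mex{0,0,0} = 1
G(16) = mex{1,1,1} = 0
G(17) = mex{0,0,0} = 1
G(18) = mex{1,1,1} = 0
G(19) = mex{0,0,0} = 1
G(20) = mex{1,1,1} = 0
G(21) = mex{0,0,0} = 1
G(22) = mex{1,1,1} = 0
G(23) = mex{0,0,0} = 1
Pile A: G(9) = 1.
Pile B: G(23) = 1.
Combined Grundy value = 1 ⊕ 1 = 0.
A winning move leaves total XOR = 0, i.e. changes one component's Grundy value g to g ⊕ X where X is the current total.
Pile A: target g' = 1⊕0 = 1, but every legal move changes the Grundy value (mex property), so 0 moves.
Pile B: target g' = 1⊕0 = 1, but every legal move changes the Grundy value (mex property), so 0 moves.

0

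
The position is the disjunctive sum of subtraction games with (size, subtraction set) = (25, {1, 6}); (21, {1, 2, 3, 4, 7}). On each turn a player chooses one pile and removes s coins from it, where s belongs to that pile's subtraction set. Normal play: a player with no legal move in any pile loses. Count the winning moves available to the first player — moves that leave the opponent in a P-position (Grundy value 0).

Pile A, S = {1, 6}:
G(0) = 0
G(1) = mex{0} = 1
G(2) = mex{1} = 0
G(3) = mex{0} = 1
G(4) = mex{1} = 0
G(5) = mex{0} = 1
G(6) = mex{1,0} = 2
G(7) = mex{2,1} = 0
G(8) = mex{0,0} = 1
G(9) = mex{1,1} = 0
G(10) = mex{0,0} = 1
G(11) = mex{1,1} = 0
G(12) = mex{0,2} = 1
G(13) = mex{1,0} = 2
G(14) = mex{2,1} = 0
G(15) = mex{0,0} = 1
G(16) = mex{1,1} = 0
G(17) = mex{0,0} = 1
G(18) = mex{1,1} = 0
G(19) = mex{0,2} = 1
G(20) = mex{1,0} = 2
G(21) = mex{2,1} = 0
G(22) = mex{0,0} = 1
G(23) = mex{1,1} = 0
G(24) = mex{0,0} = 1
G(25) = mex{1,1} = 0
G_A(25) = 0.
Pile B, S = {1, 2, 3, 4, 7}:
n :  0  1  2  3  4  5  6  7  8  9 10 11 12 13 14 15 16 17 18 19 20 21
G :  0  1  2  3  4  0  1  2  3  4  0  1  2  3  4  0  1  2  3  4  0  1
G_B(21) = 1.
Combined Grundy value = 0 ⊕ 1 = 1.
A winning move leaves total XOR = 0, i.e. changes one component's Grundy value g to g ⊕ X where X is the current total.
Pile A: need g' = 0⊕1 = 1. Options: 25−1→G=1, 25−6→G=1. Hits: 2.
Pile B: need g' = 1⊕1 = 0. Options: 21−1→G=0, 21−2→G=4, 21−3→G=3, 21−4→G=2, 21−7→G=4. Hits: 1.

3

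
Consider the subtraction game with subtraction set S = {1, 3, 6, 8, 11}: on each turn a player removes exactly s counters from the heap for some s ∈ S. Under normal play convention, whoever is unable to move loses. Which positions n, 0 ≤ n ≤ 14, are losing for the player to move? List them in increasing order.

0, 2, 4, 9, 14

n :  0  1  2  3  4  5  6  7  8  9 10 11 12 13 14
G :  0  1  0  1  0  1  2  3  2  0  1  3  4  2  0
P-positions are exactly the n with G(n) = 0.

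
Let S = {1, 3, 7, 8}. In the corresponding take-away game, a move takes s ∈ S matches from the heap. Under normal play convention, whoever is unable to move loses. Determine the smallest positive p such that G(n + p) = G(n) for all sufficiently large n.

15

n :  0  1  2  3  4  5  6  7  8  9 10 11 12 13 14 15 16 17 18 19 20 21 22 23 24 25 26 27 28 29 30 31
G :  0  1  0  1  0  1  0  1  2  3  2  3  2  3  2  0  1  0  1  0  1  0  1  2  3  2  3  2  3  2  0  1
G(n+15) = G(n) holds for n = 0,…,7 (a full window of length max(S) = 8), so the sequence is purely periodic with period 15.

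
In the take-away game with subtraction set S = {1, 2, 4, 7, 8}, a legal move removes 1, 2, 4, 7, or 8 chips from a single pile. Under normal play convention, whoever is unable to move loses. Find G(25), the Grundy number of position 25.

1

G(0) = 0
G(1) = mex{0} = 1
G(2) = mex{1,0} = 2
G(3) = mex{2,1} = 0
G(4) = mex{0,2,0} = 1
G(5) = mex{1,0,1} = 2
G(6) = mex{2,1,2} = 0
G(7) = mex{0,2,0,0} = 1
G(8) = mex{1,0,1,1,0} = 2
G(9) = mex{2,1,2,2,1} = 0
G(10) = mex{0,2,0,0,2} = 1
G(11) = mex{1,0,1,1,0} = 2
G(12) = mex{2,1,2,2,1} = 0
G(13) = mex{0,2,0,0,2} = 1
G(14) = mex{1,0,1,1,0} = 2
G(15) = mex{2,1,2,2,1} = 0
G(16) = mex{0,2,0,0,2} = 1
G(17) = mex{1,0,1,1,0} = 2
G(18) = mex{2,1,2,2,1} = 0
G(19) = mex{0,2,0,0,2} = 1
G(20) = mex{1,0,1,1,0} = 2
G(21) = mex{2,1,2,2,1} = 0
G(22) = mex{0,2,0,0,2} = 1
G(23) = mex{1,0,1,1,0} = 2
G(24) = mex{2,1,2,2,1} = 0
G(25) = mex{0,2,0,0,2} = 1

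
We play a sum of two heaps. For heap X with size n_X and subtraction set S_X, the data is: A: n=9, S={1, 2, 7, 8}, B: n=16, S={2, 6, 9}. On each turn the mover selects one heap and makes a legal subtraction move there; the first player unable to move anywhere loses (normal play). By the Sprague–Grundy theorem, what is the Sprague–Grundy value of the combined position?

Heap A, S = {1, 2, 7, 8}:
n : 0 1 2 3 4 5 6 7 8 9
G : 0 1 2 0 1 2 0 1 2 0
G_A(9) = 0.
Heap B, S = {2, 6, 9}:
G(0) = 0
G(1) = mex{} = 0
G(2) = mex{0} = 1
G(3) = mex{0} = 1
G(4) = mex{1} = 0
G(5) = mex{1} = 0
G(6) = mex{0,0} = 1
G(7) = mex{0,0} = 1
G(8) = mex{1,1} = 0
G(9) = mex{1,1,0} = 2
G(10) = mex{0,0,0} = 1
G(11) = mex{2,0,1} = 3
G(12) = mex{1,1,1} = 0
G(13) = mex{3,1,0} = 2
G(14) = mex{0,0,0} = 1
G(15) = mex{2,2,1} = 0
G(16) = mex{1,1,1} = 0
G_B(16) = 0.
Combined Grundy value = 0 ⊕ 0 = 0.

0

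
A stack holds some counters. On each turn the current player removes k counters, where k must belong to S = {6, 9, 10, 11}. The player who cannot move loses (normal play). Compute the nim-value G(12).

G(0) = 0
G(1) = mex{} = 0
G(2) = mex{} = 0
G(3) = mex{} = 0
G(4) = mex{} = 0
G(5) = mex{} = 0
G(6) = mex{0} = 1
G(7) = mex{0} = 1
G(8) = mex{0} = 1
G(9) = mex{0,0} = 1
G(10) = mex{0,0,0} = 1
G(11) = mex{0,0,0,0} = 1
G(12) = mex{1,0,0,0} = 2

2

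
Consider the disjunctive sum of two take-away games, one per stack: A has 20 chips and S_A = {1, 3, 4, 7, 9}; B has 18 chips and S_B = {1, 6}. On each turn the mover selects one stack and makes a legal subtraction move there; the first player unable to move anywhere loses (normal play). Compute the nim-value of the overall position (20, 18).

2

Stack A, S = {1, 3, 4, 7, 9}:
G(0) = 0
G(1) = mex{0} = 1
G(2) = mex{1} = 0
G(3) = mex{0,0} = 1
G(4) = mex{1,1,0} = 2
G(5) = mex{2,0,1} = 3
G(6) = mex{3,1,0} = 2
G(7) = mex{2,2,1,0} = 3
G(8) = mex{3,3,2,1} = 0
G(9) = mex{0,2,3,0,0} = 1
G(10) = mex{1,3,2,1,1} = 0
G(11) = mex{0,0,3,2,0} = 1
G(12) = mex{1,1,0,3,1} = 2
G(13) = mex{2,0,1,2,2} = 3
G(14) = mex{3,1,0,3,3} = 2
G(15) = mex{2,2,1,0,2} = 3
G(16) = mex{3,3,2,1,3} = 0
G(17) = mex{0,2,3,0,0} = 1
G(18) = mex{1,3,2,1,1} = 0
G(19) = mex{0,0,3,2,0} = 1
G(20) = mex{1,1,0,3,1} = 2
G_A(20) = 2.
Stack B, S = {1, 6}:
G(0) = 0
G(1) = mex{0} = 1
G(2) = mex{1} = 0
G(3) = mex{0} = 1
G(4) = mex{1} = 0
G(5) = mex{0} = 1
G(6) = mex{1,0} = 2
G(7) = mex{2,1} = 0
G(8) = mex{0,0} = 1
G(9) = mex{1,1} = 0
G(10) = mex{0,0} = 1
G(11) = mex{1,1} = 0
G(12) = mex{0,2} = 1
G(13) = mex{1,0} = 2
G(14) = mex{2,1} = 0
G(15) = mex{0,0} = 1
G(16) = mex{1,1} = 0
G(17) = mex{0,0} = 1
G(18) = mex{1,1} = 0
G_B(18) = 0.
Combined Grundy value = 2 ⊕ 0 = 2.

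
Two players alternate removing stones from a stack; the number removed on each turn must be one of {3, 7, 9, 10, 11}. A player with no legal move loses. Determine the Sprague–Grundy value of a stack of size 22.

1

n :  0  1  2  3  4  5  6  7  8  9 10 11 12 13 14 15 16 17 18 19 20 21 22
G :  0  0  0  1  1  1  0  2  2  1  3  3  2  2  0  3  3  1  0  0  0  1  1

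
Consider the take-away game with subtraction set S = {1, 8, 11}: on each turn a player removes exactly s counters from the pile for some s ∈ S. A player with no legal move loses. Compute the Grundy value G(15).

n :  0  1  2  3  4  5  6  7  8  9 10 11 12 13 14 15
G :  0  1  0  1  0  1  0  1  2  0  1  2  3  2  3  2

2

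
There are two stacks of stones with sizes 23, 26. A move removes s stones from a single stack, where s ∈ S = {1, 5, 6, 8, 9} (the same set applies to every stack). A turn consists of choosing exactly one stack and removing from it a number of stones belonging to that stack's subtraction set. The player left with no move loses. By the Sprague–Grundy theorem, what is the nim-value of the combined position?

All stacks use S = {1, 5, 6, 8, 9}:
n :  0  1  2  3  4  5  6  7  8  9 10 11 12 13 14 15 16 17 18 19 20 21 22 23 24 25 26
G :  0  1  0  1  0  1  2  3  2  3  2  3  4  5  0  1  0  1  0  1  2  3  2  3  2  3  4
Stack A: G(23) = 3.
Stack B: G(26) = 4.
Combined Grundy value = 3 ⊕ 4 = 7.

7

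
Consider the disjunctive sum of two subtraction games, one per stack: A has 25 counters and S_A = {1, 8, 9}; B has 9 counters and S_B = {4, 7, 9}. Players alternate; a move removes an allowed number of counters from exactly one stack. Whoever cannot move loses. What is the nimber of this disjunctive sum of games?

1

Stack A, S = {1, 8, 9}:
n :  0  1  2  3  4  5  6  7  8  9 10 11 12 13 14 15 16 17 18 19 20 21 22 23 24 25
G :  0  1  0  1  0  1  0  1  2  3  2  3  2  3  2  3  0  1  0  1  0  1  0  1  2  3
G_A(25) = 3.
Stack B, S = {4, 7, 9}:
n : 0 1 2 3 4 5 6 7 8 9
G : 0 0 0 0 1 1 1 1 2 2
G_B(9) = 2.
Combined Grundy value = 3 ⊕ 2 = 1.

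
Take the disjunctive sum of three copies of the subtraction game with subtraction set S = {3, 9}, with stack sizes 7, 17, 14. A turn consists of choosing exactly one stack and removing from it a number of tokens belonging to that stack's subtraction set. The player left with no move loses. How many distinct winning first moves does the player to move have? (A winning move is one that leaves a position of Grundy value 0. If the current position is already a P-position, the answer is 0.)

5

All stacks use S = {3, 9}:
n :  0  1  2  3  4  5  6  7  8  9 10 11 12 13 14 15 16 17
G :  0  0  0  1  1  1  0  0  0  1  1  1  0  0  0  1  1  1
Stack A: G(7) = 0.
Stack B: G(17) = 1.
Stack C: G(14) = 0.
Combined Grundy value = 0 ⊕ 1 ⊕ 0 = 1.
A winning move leaves total XOR = 0, i.e. changes one component's Grundy value g to g ⊕ X where X is the current total.
Stack A: need g' = 0⊕1 = 1. Options: 7−3→G=1. Hits: 1.
Stack B: need g' = 1⊕1 = 0. Options: 17−3→G=0, 17−9→G=0. Hits: 2.
Stack C: need g' = 0⊕1 = 1. Options: 14−3→G=1, 14−9→G=1. Hits: 2.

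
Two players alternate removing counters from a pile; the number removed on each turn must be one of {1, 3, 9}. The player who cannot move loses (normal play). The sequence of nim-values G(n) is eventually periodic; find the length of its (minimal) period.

2

G(0) = 0
G(1) = mex{0} = 1
G(2) = mex{1} = 0
G(3) = mex{0,0} = 1
G(4) = mex{1,1} = 0
G(5) = mex{0,0} = 1
G(6) = mex{1,1} = 0
G(7) = mex{0,0} = 1
G(8) = mex{1,1} = 0
G(9) = mex{0,0,0} = 1
G(10) = mex{1,1,1} = 0
G(11) = mex{0,0,0} = 1
G(12) = mex{1,1,1} = 0
G(13) = mex{0,0,0} = 1
G(14) = mex{1,1,1} = 0
G(n+2) = G(n) holds for n = 0,…,8 (a full window of length max(S) = 9), so the sequence is purely periodic with period 2.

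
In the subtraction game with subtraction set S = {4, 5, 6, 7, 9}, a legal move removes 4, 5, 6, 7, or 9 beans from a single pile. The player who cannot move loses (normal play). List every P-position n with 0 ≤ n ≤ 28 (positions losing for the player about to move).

0, 1, 2, 3, 13, 14, 15, 16, 26, 27, 28

G(0) = 0
G(1) = mex{} = 0
G(2) = mex{} = 0
G(3) = mex{} = 0
G(4) = mex{0} = 1
G(5) = mex{0,0} = 1
G(6) = mex{0,0,0} = 1
G(7) = mex{0,0,0,0} = 1
G(8) = mex{1,0,0,0} = 2
G(9) = mex{1,1,0,0,0} = 2
G(10) = mex{1,1,1,0,0} = 2
G(11) = mex{1,1,1,1,0} = 2
G(12) = mex{2,1,1,1,0} = 3
G(13) = mex{2,2,1,1,1} = 0
G(14) = mex{2,2,2,1,1} = 0
G(15) = mex{2,2,2,2,1} = 0
G(16) = mex{3,2,2,2,1} = 0
G(17) = mex{0,3,2,2,2} = 1
G(18) = mex{0,0,3,2,2} = 1
G(19) = mex{0,0,0,3,2} = 1
G(20) = mex{0,0,0,0,2} = 1
G(21) = mex{1,0,0,0,3} = 2
G(22) = mex{1,1,0,0,0} = 2
G(23) = mex{1,1,1,0,0} = 2
G(24) = mex{1,1,1,1,0} = 2
G(25) = mex{2,1,1,1,0} = 3
G(26) = mex{2,2,1,1,1} = 0
G(27) = mex{2,2,2,1,1} = 0
G(28) = mex{2,2,2,2,1} = 0
P-positions are exactly the n with G(n) = 0.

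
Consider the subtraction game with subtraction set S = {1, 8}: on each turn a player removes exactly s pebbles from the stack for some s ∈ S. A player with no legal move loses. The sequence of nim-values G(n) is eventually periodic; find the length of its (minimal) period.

n :  0  1  2  3  4  5  6  7  8  9 10 11 12 13 14 15 16 17 18 19
G :  0  1  0  1  0  1  0  1  2  0  1  0  1  0  1  0  1  2  0  1
G(n+9) = G(n) holds for n = 0,…,7 (a full window of length max(S) = 8), so the sequence is purely periodic with period 9.

9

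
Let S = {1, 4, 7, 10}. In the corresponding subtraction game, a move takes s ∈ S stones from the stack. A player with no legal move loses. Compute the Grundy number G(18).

2

G(0) = 0
G(1) = mex{0} = 1
G(2) = mex{1} = 0
G(3) = mex{0} = 1
G(4) = mex{1,0} = 2
G(5) = mex{2,1} = 0
G(6) = mex{0,0} = 1
G(7) = mex{1,1,0} = 2
G(8) = mex{2,2,1} = 0
G(9) = mex{0,0,0} = 1
G(10) = mex{1,1,1,0} = 2
G(11) = mex{2,2,2,1} = 0
G(12) = mex{0,0,0,0} = 1
G(13) = mex{1,1,1,1} = 0
G(14) = mex{0,2,2,2} = 1
G(15) = mex{1,0,0,0} = 2
G(16) = mex{2,1,1,1} = 0
G(17) = mex{0,0,2,2} = 1
G(18) = mex{1,1,0,0} = 2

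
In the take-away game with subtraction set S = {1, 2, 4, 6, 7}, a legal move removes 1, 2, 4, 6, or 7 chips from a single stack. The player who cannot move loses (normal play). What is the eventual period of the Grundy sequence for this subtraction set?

n :  0  1  2  3  4  5  6  7  8  9 10 11 12 13 14 15 16 17
G :  0  1  2  0  1  2  3  4  0  1  2  0  1  2  3  4  0  1
G(n+8) = G(n) holds for n = 0,…,6 (a full window of length max(S) = 7), so the sequence is purely periodic with period 8.

8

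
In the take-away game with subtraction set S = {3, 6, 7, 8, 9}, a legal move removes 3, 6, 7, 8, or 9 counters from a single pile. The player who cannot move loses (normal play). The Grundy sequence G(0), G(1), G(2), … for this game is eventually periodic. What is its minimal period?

12

n :  0  1  2  3  4  5  6  7  8  9 10 11 12 13 14 15 16 17 18 19 20 21 22 23 24 25
G :  0  0  0  1  1  1  2  2  2  3  3  3  0  0  0  1  1  1  2  2  2  3  3  3  0  0
G(n+12) = G(n) holds for n = 0,…,8 (a full window of length max(S) = 9), so the sequence is purely periodic with period 12.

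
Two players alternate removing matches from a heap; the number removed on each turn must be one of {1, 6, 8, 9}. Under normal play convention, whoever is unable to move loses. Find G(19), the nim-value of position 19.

G(0) = 0
G(1) = mex{0} = 1
G(2) = mex{1} = 0
G(3) = mex{0} = 1
G(4) = mex{1} = 0
G(5) = mex{0} = 1
G(6) = mex{1,0} = 2
G(7) = mex{2,1} = 0
G(8) = mex{0,0,0} = 1
G(9) = mex{1,1,1,0} = 2
G(10) = mex{2,0,0,1} = 3
G(11) = mex{3,1,1,0} = 2
G(12) = mex{2,2,0,1} = 3
G(13) = mex{3,0,1,0} = 2
G(14) = mex{2,1,2,1} = 0
G(15) = mex{0,2,0,2} = 1
G(16) = mex{1,3,1,0} = 2
G(17) = mex{2,2,2,1} = 0
G(18) = mex{0,3,3,2} = 1
G(19) = mex{1,2,2,3} = 0

0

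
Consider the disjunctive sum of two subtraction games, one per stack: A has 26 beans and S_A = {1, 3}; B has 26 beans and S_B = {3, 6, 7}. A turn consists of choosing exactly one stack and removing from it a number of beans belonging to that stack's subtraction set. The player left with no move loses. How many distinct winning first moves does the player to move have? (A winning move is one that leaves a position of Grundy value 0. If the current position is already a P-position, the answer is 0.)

Stack A, S = {1, 3}:
G(0) = 0
G(1) = mex{0} = 1
G(2) = mex{1} = 0
G(3) = mex{0,0} = 1
G(4) = mex{1,1} = 0
G(5) = mex{0,0} = 1
G(6) = mex{1,1} = 0
G(7) = mex{0,0} = 1
G(8) = mex{1,1} = 0
G(9) = mex{0,0} = 1
G(10) = mex{1,1} = 0
G(11) = mex{0,0} = 1
G(12) = mex{1,1} = 0
G(13) = mex{0,0} = 1
G(14) = mex{1,1} = 0
G(15) = mex{0,0} = 1
G(16) = mex{1,1} = 0
G(17) = mex{0,0} = 1
G(18) = mex{1,1} = 0
G(19) = mex{0,0} = 1
G(20) = mex{1,1} = 0
G(21) = mex{0,0} = 1
G(22) = mex{1,1} = 0
G(23) = mex{0,0} = 1
G(24) = mex{1,1} = 0
G(25) = mex{0,0} = 1
G(26) = mex{1,1} = 0
G_A(26) = 0.
Stack B, S = {3, 6, 7}:
n :  0  1  2  3  4  5  6  7  8  9 10 11 12 13 14 15 16 17 18 19 20 21 22 23 24 25 26
G :  0  0  0  1  1  1  2  2  2  3  0  0  0  1  1  1  2  2  2  3  0  0  0  1  1  1  2
G_B(26) = 2.
Combined Grundy value = 0 ⊕ 2 = 2.
A winning move leaves total XOR = 0, i.e. changes one component's Grundy value g to g ⊕ X where X is the current total.
Stack A: need g' = 0⊕2 = 2. Options: 26−1→G=1, 26−3→G=1. Hits: 0.
Stack B: need g' = 2⊕2 = 0. Options: 26−3→G=1, 26−6→G=0, 26−7→G=3. Hits: 1.

1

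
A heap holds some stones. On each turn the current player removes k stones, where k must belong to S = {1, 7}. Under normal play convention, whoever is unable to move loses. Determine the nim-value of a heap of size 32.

G(0) = 0
G(1) = mex{0} = 1
G(2) = mex{1} = 0
G(3) = mex{0} = 1
G(4) = mex{1} = 0
G(5) = mex{0} = 1
G(6) = mex{1} = 0
G(7) = mex{0,0} = 1
G(8) = mex{1,1} = 0
G(9) = mex{0,0} = 1
G(10) = mex{1,1} = 0
G(11) = mex{0,0} = 1
G(12) = mex{1,1} = 0
G(13) = mex{0,0} = 1
G(14) = mex{1,1} = 0
G(15) = mex{0,0} = 1
G(16) = mex{1,1} = 0
G(17) = mex{0,0} = 1
G(18) = mex{1,1} = 0
G(19) = mex{0,0} = 1
G(20) = mex{1,1} = 0
G(21) = mex{0,0} = 1
G(22) = mex{1,1} = 0
G(23) = mex{0,0} = 1
G(24) = mex{1,1} = 0
G(25) = mex{0,0} = 1
G(26) = mex{1,1} = 0
G(27) = mex{0,0} = 1
G(28) = mex{1,1} = 0
G(29) = mex{0,0} = 1
G(30) = mex{1,1} = 0
G(31) = mex{0,0} = 1
G(32) = mex{1,1} = 0

0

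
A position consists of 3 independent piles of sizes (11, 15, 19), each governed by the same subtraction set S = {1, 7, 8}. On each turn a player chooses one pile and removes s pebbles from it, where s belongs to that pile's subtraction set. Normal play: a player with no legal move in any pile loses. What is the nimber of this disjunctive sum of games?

3

All piles use S = {1, 7, 8}:
n :  0  1  2  3  4  5  6  7  8  9 10 11 12 13 14 15 16 17 18 19
G :  0  1  0  1  0  1  0  1  2  3  2  3  2  3  2  0  1  0  1  0
Pile A: G(11) = 3.
Pile B: G(15) = 0.
Pile C: G(19) = 0.
Combined Grundy value = 3 ⊕ 0 ⊕ 0 = 3.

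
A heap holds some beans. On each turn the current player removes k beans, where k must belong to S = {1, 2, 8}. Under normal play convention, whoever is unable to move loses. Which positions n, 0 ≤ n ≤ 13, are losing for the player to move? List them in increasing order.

0, 3, 6, 9, 12

G(0) = 0
G(1) = mex{0} = 1
G(2) = mex{1,0} = 2
G(3) = mex{2,1} = 0
G(4) = mex{0,2} = 1
G(5) = mex{1,0} = 2
G(6) = mex{2,1} = 0
G(7) = mex{0,2} = 1
G(8) = mex{1,0,0} = 2
G(9) = mex{2,1,1} = 0
G(10) = mex{0,2,2} = 1
G(11) = mex{1,0,0} = 2
G(12) = mex{2,1,1} = 0
G(13) = mex{0,2,2} = 1
P-positions are exactly the n with G(n) = 0.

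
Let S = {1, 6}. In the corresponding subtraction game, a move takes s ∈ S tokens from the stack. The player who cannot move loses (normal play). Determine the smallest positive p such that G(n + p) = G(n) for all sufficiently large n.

n :  0  1  2  3  4  5  6  7  8  9 10 11 12 13 14 15
G :  0  1  0  1  0  1  2  0  1  0  1  0  1  2  0  1
G(n+7) = G(n) holds for n = 0,…,5 (a full window of length max(S) = 6), so the sequence is purely periodic with period 7.

7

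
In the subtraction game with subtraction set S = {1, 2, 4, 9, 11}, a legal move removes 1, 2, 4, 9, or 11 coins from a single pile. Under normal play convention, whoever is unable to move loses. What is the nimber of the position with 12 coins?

3

n :  0  1  2  3  4  5  6  7  8  9 10 11 12
G :  0  1  2  0  1  2  0  1  2  3  4  5  3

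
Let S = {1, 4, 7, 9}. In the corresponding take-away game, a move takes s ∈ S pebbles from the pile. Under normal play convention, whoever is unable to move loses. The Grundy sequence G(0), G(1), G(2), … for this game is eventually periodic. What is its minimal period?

8

G(0) = 0
G(1) = mex{0} = 1
G(2) = mex{1} = 0
G(3) = mex{0} = 1
G(4) = mex{1,0} = 2
G(5) = mex{2,1} = 0
G(6) = mex{0,0} = 1
G(7) = mex{1,1,0} = 2
G(8) = mex{2,2,1} = 0
G(9) = mex{0,0,0,0} = 1
G(10) = mex{1,1,1,1} = 0
G(11) = mex{0,2,2,0} = 1
G(12) = mex{1,0,0,1} = 2
G(13) = mex{2,1,1,2} = 0
G(14) = mex{0,0,2,0} = 1
G(15) = mex{1,1,0,1} = 2
G(16) = mex{2,2,1,2} = 0
G(17) = mex{0,0,0,0} = 1
G(18) = mex{1,1,1,1} = 0
G(n+8) = G(n) holds for n = 0,…,8 (a full window of length max(S) = 9), so the sequence is purely periodic with period 8.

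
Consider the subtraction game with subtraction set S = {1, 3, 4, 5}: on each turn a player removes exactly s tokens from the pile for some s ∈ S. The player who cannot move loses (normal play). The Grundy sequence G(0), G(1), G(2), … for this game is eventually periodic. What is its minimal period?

8

n :  0  1  2  3  4  5  6  7  8  9 10 11 12 13 14 15 16 17
G :  0  1  0  1  2  3  2  3  0  1  0  1  2  3  2  3  0  1
G(n+8) = G(n) holds for n = 0,…,4 (a full window of length max(S) = 5), so the sequence is purely periodic with period 8.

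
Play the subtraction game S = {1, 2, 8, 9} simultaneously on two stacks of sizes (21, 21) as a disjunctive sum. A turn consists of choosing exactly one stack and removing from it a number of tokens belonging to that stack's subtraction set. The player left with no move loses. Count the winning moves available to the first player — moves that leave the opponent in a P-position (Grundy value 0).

All stacks use S = {1, 2, 8, 9}:
n :  0  1  2  3  4  5  6  7  8  9 10 11 12 13 14 15 16 17 18 19 20 21
G :  0  1  2  0  1  2  0  1  2  3  0  1  2  0  1  2  0  1  2  3  0  1
Stack A: G(21) = 1.
Stack B: G(21) = 1.
Combined Grundy value = 1 ⊕ 1 = 0.
A winning move leaves total XOR = 0, i.e. changes one component's Grundy value g to g ⊕ X where X is the current total.
Stack A: target g' = 1⊕0 = 1, but every legal move changes the Grundy value (mex property), so 0 moves.
Stack B: target g' = 1⊕0 = 1, but every legal move changes the Grundy value (mex property), so 0 moves.

0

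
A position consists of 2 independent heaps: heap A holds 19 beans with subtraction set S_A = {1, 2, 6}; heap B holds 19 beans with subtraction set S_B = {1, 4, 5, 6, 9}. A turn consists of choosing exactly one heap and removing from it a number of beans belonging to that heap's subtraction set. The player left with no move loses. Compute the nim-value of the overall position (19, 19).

7

Heap A, S = {1, 2, 6}:
G(0) = 0
G(1) = mex{0} = 1
G(2) = mex{1,0} = 2
G(3) = mex{2,1} = 0
G(4) = mex{0,2} = 1
G(5) = mex{1,0} = 2
G(6) = mex{2,1,0} = 3
G(7) = mex{3,2,1} = 0
G(8) = mex{0,3,2} = 1
G(9) = mex{1,0,0} = 2
G(10) = mex{2,1,1} = 0
G(11) = mex{0,2,2} = 1
G(12) = mex{1,0,3} = 2
G(13) = mex{2,1,0} = 3
G(14) = mex{3,2,1} = 0
G(15) = mex{0,3,2} = 1
G(16) = mex{1,0,0} = 2
G(17) = mex{2,1,1} = 0
G(18) = mex{0,2,2} = 1
G(19) = mex{1,0,3} = 2
G_A(19) = 2.
Heap B, S = {1, 4, 5, 6, 9}:
n :  0  1  2  3  4  5  6  7  8  9 10 11 12 13 14 15 16 17 18 19
G :  0  1  0  1  2  3  2  3  4  5  0  1  0  1  2  3  2  3  4  5
G_B(19) = 5.
Combined Grundy value = 2 ⊕ 5 = 7.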